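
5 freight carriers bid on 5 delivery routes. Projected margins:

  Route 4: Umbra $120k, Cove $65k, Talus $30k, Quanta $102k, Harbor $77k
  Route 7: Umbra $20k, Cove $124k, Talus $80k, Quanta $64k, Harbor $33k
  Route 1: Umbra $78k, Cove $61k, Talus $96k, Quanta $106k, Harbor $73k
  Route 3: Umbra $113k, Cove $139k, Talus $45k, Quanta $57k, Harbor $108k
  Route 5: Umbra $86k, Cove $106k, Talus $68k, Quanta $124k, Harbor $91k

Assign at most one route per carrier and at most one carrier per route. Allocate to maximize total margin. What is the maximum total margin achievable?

Treat this as an assignment problem: match each carrier to one route.
Optimal: Umbra→Route 4 ($120k), Cove→Route 7 ($124k), Talus→Route 1 ($96k), Quanta→Route 5 ($124k), Harbor→Route 3 ($108k) — total 120+124+96+124+108 = $572k.
Row-greedy (each carrier in turn takes its best remaining route) gives $512k, worse by 60.
Swapping Talus↔Cove (Talus→Route 7 $80k, Cove→Route 1 $61k) loses 79.

Maximum total: $572k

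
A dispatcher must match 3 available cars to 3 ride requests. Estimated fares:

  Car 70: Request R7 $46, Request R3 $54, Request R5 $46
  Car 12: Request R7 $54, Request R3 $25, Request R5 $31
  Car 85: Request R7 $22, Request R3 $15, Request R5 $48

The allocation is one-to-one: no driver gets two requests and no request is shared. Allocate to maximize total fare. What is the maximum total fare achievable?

Optimal: Car 70→Request R3 ($54), Car 12→Request R7 ($54), Car 85→Request R5 ($48) — total 54+54+48 = $156.
Next-best assignment: Car 70→Request R7, Car 12→Request R3, Car 85→Request R5 = $119.
Swapping Car 70↔Car 12 (Car 70→Request R7 $46, Car 12→Request R3 $25) loses 37.
Checked against all permutations: $156 is optimal.

Maximum total: $156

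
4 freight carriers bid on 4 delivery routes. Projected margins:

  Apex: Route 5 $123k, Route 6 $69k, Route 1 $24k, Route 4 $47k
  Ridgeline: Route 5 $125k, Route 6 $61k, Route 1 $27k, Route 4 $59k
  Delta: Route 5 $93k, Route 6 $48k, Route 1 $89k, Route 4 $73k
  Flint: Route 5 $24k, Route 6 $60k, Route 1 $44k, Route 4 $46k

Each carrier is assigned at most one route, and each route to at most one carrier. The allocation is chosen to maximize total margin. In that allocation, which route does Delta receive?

Delta receives Route 1.

This is the linear assignment problem.
Optimal: Apex→Route 5 ($123k), Ridgeline→Route 4 ($59k), Delta→Route 1 ($89k), Flint→Route 6 ($60k) — total 123+59+89+60 = $331k.
Row-greedy (each carrier in turn takes its best remaining route) gives $319k, worse by 12.
Next-best assignment: Apex→Route 6, Ridgeline→Route 5, Delta→Route 1, Flint→Route 4 = $329k.
Delta's own top route is Route 5 ($93k), but forcing Delta→Route 5 and reassigning the rest optimally gives only $265k — worse by 66.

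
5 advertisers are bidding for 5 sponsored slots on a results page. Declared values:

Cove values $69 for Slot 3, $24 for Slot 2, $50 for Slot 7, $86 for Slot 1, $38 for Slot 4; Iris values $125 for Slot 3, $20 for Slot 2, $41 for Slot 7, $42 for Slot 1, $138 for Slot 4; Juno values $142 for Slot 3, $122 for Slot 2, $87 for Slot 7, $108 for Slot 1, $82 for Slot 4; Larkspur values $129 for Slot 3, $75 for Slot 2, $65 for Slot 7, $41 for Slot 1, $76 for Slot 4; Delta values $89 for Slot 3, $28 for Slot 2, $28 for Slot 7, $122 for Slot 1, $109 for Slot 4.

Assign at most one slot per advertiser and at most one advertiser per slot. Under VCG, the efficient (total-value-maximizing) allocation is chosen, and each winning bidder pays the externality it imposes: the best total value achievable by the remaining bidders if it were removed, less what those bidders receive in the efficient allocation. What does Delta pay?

Delta pays $36.

Efficient allocation: Cove→Slot 7 ($50), Iris→Slot 4 ($138), Juno→Slot 2 ($122), Larkspur→Slot 3 ($129), Delta→Slot 1 ($122); total welfare W = $561.
Delta receives Slot 1 at value $122, so the others get W − 122 = $439.
Without Delta: best allocation of the remaining 4 bidders over all 5 slots is Cove→Slot 1 ($86), Iris→Slot 4 ($138), Juno→Slot 2 ($122), Larkspur→Slot 3 ($129), total $475.
VCG payment = (others' best without Delta) − (others' welfare with Delta) = 475 − 439 = $36.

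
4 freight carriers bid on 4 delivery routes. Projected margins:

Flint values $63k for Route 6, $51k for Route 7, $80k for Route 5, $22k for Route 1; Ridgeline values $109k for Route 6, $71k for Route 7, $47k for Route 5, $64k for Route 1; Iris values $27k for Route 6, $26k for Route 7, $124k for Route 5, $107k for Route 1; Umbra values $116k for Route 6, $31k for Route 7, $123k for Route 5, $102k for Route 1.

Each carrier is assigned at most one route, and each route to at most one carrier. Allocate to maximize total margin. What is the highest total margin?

Max total: $390k

This is the linear assignment problem.
Optimal: Flint→Route 7 ($51k), Ridgeline→Route 6 ($109k), Iris→Route 1 ($107k), Umbra→Route 5 ($123k) — total 51+109+107+123 = $390k.
Column-greedy (each route in turn goes to its best remaining carrier) gives $333k, worse by 57.
Next-best assignment: Flint→Route 7, Ridgeline→Route 6, Iris→Route 5, Umbra→Route 1 = $386k.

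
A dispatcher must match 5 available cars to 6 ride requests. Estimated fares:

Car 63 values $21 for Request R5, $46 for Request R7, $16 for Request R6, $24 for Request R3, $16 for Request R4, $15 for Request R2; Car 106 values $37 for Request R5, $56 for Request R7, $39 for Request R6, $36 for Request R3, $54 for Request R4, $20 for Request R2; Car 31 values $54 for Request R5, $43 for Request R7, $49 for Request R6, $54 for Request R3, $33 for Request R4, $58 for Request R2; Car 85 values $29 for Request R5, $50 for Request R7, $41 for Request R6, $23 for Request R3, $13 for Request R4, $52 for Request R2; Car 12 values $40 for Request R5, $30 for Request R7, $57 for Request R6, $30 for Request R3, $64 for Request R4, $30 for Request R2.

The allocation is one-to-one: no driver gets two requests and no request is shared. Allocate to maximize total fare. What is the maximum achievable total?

Optimal: Car 63→Request R7 ($46), Car 106→Request R4 ($54), Car 31→Request R5 ($54), Car 85→Request R2 ($52), Car 12→Request R6 ($57) — total 46+54+54+52+57 = $263.
Max-entry greedy (repeatedly take the single best remaining cell) gives $243, worse by 20.

Max total: $263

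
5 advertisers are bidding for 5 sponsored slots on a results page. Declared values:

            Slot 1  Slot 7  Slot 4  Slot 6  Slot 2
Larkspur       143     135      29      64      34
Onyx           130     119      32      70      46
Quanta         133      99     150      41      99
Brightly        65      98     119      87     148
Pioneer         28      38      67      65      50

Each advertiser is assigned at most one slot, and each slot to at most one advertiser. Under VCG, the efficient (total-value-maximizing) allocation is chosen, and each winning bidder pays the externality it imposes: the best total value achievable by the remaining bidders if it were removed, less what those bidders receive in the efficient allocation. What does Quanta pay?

Quanta pays $2.

Efficient allocation: Larkspur→Slot 7 ($135), Onyx→Slot 1 ($130), Quanta→Slot 4 ($150), Brightly→Slot 2 ($148), Pioneer→Slot 6 ($65); total welfare W = $628.
Quanta receives Slot 4 at value $150, so the others get W − 150 = $478.
Without Quanta: best allocation of the remaining 4 bidders over all 5 slots is Larkspur→Slot 7 ($135), Onyx→Slot 1 ($130), Brightly→Slot 2 ($148), Pioneer→Slot 4 ($67), total $480.
VCG payment = (others' best without Quanta) − (others' welfare with Quanta) = 480 − 478 = $2.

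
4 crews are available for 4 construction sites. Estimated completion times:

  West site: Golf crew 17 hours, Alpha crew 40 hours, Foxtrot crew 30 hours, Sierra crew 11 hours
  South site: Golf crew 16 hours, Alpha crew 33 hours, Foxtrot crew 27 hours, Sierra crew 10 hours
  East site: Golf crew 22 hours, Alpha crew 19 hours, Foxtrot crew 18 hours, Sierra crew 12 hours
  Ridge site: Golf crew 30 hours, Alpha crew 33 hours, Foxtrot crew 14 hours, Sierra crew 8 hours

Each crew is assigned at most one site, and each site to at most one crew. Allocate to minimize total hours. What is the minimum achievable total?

This is the linear assignment problem.
Optimal: Golf crew→West site (17 hours), Alpha crew→East site (19 hours), Foxtrot crew→Ridge site (14 hours), Sierra crew→South site (10 hours) — total 17+19+14+10 = 60 hours.
Column-greedy (each site in turn goes to its cheapest remaining crew) gives 78 hours, worse by 18.
No other one-to-one assignment undercuts 60 hours.

Min total: 60 hours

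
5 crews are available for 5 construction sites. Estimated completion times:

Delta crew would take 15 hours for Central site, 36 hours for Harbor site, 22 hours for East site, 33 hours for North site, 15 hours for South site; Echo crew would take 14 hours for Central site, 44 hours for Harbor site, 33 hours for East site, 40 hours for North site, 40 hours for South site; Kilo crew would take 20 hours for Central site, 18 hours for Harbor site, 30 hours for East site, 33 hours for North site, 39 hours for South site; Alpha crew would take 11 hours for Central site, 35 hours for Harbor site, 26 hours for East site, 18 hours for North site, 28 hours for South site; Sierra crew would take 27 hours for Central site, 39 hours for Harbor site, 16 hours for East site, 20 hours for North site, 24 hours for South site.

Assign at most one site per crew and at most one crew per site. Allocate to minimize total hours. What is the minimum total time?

Min total: 81 hours

This is the linear assignment problem.
Optimal: Delta crew→South site (15 hours), Echo crew→Central site (14 hours), Kilo crew→Harbor site (18 hours), Alpha crew→North site (18 hours), Sierra crew→East site (16 hours) — total 15+14+18+18+16 = 81 hours.
Column-greedy (each site in turn goes to its cheapest remaining crew) gives 118 hours, worse by 37.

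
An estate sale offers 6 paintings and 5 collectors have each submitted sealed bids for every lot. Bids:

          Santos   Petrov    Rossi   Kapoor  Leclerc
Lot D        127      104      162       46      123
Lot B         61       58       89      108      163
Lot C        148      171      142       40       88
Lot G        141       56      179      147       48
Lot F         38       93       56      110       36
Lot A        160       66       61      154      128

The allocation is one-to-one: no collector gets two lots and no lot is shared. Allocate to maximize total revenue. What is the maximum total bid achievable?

Optimal: Santos→Lot A ($160), Petrov→Lot C ($171), Rossi→Lot D ($162), Kapoor→Lot G ($147), Leclerc→Lot B ($163) — total 160+171+162+147+163 = $803.
Row-greedy (each collector in turn takes its best remaining lot) gives $783, worse by 20.

Max total: $803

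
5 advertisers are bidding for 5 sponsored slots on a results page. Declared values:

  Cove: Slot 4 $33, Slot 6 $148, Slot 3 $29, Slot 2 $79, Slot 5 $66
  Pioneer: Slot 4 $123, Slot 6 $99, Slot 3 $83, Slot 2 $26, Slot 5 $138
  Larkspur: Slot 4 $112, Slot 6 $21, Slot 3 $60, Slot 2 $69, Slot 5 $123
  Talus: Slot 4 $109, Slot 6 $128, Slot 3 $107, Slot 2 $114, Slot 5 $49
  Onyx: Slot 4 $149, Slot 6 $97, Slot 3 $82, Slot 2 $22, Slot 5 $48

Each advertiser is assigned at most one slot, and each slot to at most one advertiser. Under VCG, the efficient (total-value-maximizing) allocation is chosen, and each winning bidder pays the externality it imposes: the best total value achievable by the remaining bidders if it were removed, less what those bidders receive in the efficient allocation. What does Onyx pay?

Efficient allocation: Cove→Slot 6 ($148), Pioneer→Slot 3 ($83), Larkspur→Slot 5 ($123), Talus→Slot 2 ($114), Onyx→Slot 4 ($149); total welfare W = $617.
Onyx receives Slot 4 at value $149, so the others get W − 149 = $468.
Without Onyx: best allocation of the remaining 4 bidders over all 5 slots is Cove→Slot 6 ($148), Pioneer→Slot 5 ($138), Larkspur→Slot 4 ($112), Talus→Slot 2 ($114), total $512.
VCG payment = (others' best without Onyx) − (others' welfare with Onyx) = 512 − 468 = $44.

Onyx pays $44.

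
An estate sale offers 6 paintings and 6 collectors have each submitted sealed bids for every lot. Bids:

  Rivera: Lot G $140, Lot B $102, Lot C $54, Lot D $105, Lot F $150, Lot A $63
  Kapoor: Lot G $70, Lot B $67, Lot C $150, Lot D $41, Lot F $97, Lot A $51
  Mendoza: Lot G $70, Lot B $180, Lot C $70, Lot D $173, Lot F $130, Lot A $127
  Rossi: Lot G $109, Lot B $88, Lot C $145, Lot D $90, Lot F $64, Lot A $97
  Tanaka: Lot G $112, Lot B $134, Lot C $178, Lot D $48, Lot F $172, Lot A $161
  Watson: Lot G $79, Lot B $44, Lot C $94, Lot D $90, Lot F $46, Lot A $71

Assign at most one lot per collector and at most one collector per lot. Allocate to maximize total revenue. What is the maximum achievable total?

Optimal: Rivera→Lot F ($150), Kapoor→Lot C ($150), Mendoza→Lot B ($180), Rossi→Lot G ($109), Tanaka→Lot A ($161), Watson→Lot D ($90) — total 150+150+180+109+161+90 = $840.
Max-entry greedy (repeatedly take the single best remaining cell) gives $758, worse by 82.
Swapping Rivera↔Rossi (Rivera→Lot G $140, Rossi→Lot F $64) loses 55.
Checked against all permutations: $840 is optimal.

Maximum total: $840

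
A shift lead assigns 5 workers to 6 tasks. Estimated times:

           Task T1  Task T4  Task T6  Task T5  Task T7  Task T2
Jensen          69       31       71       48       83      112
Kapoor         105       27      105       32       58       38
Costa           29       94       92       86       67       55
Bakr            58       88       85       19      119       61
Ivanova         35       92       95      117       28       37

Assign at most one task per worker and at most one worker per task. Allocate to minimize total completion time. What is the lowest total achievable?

Min total: 145 min

This is a one-to-one assignment (minimum-cost bipartite matching).
Optimal: Jensen→Task T4 (31 min), Kapoor→Task T2 (38 min), Costa→Task T1 (29 min), Bakr→Task T5 (19 min), Ivanova→Task T7 (28 min) — total 31+38+29+19+28 = 145 min.
Column-greedy (each task in turn goes to its cheapest remaining worker) gives 174 min, worse by 29.
Next-best assignment: Jensen→Task T4, Kapoor→Task T7, Costa→Task T1, Bakr→Task T5, Ivanova→Task T2 = 174 min.
Swapping Jensen↔Ivanova (Jensen→Task T7 83 min, Ivanova→Task T4 92 min) adds 116.
Every other assignment is strictly worse.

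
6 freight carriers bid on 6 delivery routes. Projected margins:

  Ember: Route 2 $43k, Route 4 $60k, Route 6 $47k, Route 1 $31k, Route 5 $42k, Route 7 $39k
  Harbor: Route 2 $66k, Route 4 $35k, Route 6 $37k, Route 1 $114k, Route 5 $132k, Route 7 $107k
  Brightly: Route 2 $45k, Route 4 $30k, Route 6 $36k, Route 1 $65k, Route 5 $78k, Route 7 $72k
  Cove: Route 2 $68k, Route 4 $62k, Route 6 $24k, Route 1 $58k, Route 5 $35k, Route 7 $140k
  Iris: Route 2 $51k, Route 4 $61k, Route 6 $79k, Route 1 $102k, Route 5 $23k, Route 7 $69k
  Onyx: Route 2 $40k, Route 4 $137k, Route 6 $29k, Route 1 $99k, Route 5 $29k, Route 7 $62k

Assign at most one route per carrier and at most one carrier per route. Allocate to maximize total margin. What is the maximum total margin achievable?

Maximum total: $603k

This is the linear assignment problem.
Optimal: Ember→Route 6 ($47k), Harbor→Route 5 ($132k), Brightly→Route 2 ($45k), Cove→Route 7 ($140k), Iris→Route 1 ($102k), Onyx→Route 4 ($137k) — total 47+132+45+140+102+137 = $603k.
Column-greedy (each route in turn goes to its best remaining carrier) gives $515k, worse by 88.
Swapping Harbor↔Onyx (Harbor→Route 4 $35k, Onyx→Route 5 $29k) loses 205.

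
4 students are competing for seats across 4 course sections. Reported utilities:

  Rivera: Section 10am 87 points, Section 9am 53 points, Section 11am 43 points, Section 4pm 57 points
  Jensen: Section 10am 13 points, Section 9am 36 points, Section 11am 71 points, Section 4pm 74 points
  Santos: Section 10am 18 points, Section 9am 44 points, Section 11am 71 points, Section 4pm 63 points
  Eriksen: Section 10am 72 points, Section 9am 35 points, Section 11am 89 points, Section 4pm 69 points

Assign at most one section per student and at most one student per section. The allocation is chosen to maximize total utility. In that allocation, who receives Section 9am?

Santos receives Section 9am.

Optimal: Rivera→Section 10am (87 points), Jensen→Section 4pm (74 points), Santos→Section 9am (44 points), Eriksen→Section 11am (89 points) — total 87+74+44+89 = 294 points.
Row-greedy (each student in turn takes its best remaining section) gives 267 points, worse by 27.
Every other assignment is strictly worse.
Santos's own top section is Section 11am (71 points), but forcing Santos→Section 11am and reassigning the rest optimally gives only 270 points — worse by 24.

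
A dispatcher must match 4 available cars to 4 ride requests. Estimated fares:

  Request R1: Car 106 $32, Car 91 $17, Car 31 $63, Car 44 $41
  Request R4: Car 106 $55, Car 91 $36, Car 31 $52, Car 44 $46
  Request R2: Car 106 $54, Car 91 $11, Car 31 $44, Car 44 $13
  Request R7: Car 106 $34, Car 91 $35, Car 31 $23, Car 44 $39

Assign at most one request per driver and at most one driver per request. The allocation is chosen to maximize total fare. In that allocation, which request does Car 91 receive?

Car 91 receives Request R7.

Optimal: Car 106→Request R2 ($54), Car 91→Request R7 ($35), Car 31→Request R1 ($63), Car 44→Request R4 ($46) — total 54+35+63+46 = $198.
Column-greedy (each request in turn goes to its best remaining driver) gives $166, worse by 32.
Next-best assignment: Car 106→Request R2, Car 91→Request R4, Car 31→Request R1, Car 44→Request R7 = $192.
Car 91's own top request is Request R4 ($36), but forcing Car 91→Request R4 and reassigning the rest optimally gives only $192 — worse by 6.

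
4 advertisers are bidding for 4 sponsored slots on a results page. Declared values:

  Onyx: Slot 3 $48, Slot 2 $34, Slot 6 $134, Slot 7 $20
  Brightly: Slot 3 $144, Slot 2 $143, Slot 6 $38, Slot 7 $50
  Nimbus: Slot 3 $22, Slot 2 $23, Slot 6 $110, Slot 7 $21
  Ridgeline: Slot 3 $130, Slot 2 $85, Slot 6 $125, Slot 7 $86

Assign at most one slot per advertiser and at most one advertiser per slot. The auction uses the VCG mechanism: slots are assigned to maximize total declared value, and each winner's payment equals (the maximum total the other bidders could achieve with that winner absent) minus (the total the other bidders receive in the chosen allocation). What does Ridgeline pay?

Efficient allocation: Onyx→Slot 6 ($134), Brightly→Slot 2 ($143), Nimbus→Slot 7 ($21), Ridgeline→Slot 3 ($130); total welfare W = $428.
Ridgeline receives Slot 3 at value $130, so the others get W − 130 = $298.
Without Ridgeline: best allocation of the remaining 3 bidders over all 4 slots is Onyx→Slot 3 ($48), Brightly→Slot 2 ($143), Nimbus→Slot 6 ($110), total $301.
VCG payment = (others' best without Ridgeline) − (others' welfare with Ridgeline) = 301 − 298 = $3.

Ridgeline pays $3.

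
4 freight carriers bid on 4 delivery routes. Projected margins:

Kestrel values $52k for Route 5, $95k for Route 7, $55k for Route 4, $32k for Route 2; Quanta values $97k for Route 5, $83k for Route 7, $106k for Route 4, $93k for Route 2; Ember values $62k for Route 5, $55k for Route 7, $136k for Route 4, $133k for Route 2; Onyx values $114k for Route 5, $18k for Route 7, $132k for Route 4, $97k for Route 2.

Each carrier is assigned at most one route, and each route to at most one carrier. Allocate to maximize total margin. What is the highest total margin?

Optimal: Kestrel→Route 7 ($95k), Quanta→Route 5 ($97k), Ember→Route 2 ($133k), Onyx→Route 4 ($132k) — total 95+97+133+132 = $457k.
Row-greedy (each carrier in turn takes its best remaining route) gives $448k, worse by 9.
Checked against all permutations: $457k is optimal.

Maximum total: $457k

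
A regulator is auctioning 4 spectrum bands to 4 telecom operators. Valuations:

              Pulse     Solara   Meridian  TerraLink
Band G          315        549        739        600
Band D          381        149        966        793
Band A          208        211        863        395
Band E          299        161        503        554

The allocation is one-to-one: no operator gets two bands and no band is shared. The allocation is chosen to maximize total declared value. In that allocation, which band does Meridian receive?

This is the linear assignment problem.
Optimal: Pulse→Band E ($299M), Solara→Band G ($549M), Meridian→Band A ($863M), TerraLink→Band D ($793M) — total 299+549+863+793 = $2504M.
Max-entry greedy (repeatedly take the single best remaining cell) gives $2076M, worse by 428.
Next-best assignment: Pulse→Band D, Solara→Band G, Meridian→Band A, TerraLink→Band E = $2347M.
Meridian's own top band is Band D ($966M), but forcing Meridian→Band D and reassigning the rest optimally gives only $2277M — worse by 227.

Meridian receives Band A.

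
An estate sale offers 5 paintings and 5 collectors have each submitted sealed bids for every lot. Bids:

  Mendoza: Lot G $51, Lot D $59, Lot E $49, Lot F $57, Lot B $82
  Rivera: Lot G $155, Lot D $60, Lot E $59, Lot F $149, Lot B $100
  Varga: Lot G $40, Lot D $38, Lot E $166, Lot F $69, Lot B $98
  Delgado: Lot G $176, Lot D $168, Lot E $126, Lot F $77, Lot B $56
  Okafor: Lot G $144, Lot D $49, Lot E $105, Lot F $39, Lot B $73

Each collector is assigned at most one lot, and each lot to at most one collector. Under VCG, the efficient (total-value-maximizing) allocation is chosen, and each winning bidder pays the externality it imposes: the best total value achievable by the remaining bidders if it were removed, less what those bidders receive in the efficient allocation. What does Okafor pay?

Efficient allocation: Mendoza→Lot B ($82), Rivera→Lot F ($149), Varga→Lot E ($166), Delgado→Lot D ($168), Okafor→Lot G ($144); total welfare W = $709.
Okafor receives Lot G at value $144, so the others get W − 144 = $565.
Without Okafor: best allocation of the remaining 4 bidders over all 5 lots is Mendoza→Lot B ($82), Rivera→Lot F ($149), Varga→Lot E ($166), Delgado→Lot G ($176), total $573.
VCG payment = (others' best without Okafor) − (others' welfare with Okafor) = 573 − 565 = $8.

Okafor pays $8.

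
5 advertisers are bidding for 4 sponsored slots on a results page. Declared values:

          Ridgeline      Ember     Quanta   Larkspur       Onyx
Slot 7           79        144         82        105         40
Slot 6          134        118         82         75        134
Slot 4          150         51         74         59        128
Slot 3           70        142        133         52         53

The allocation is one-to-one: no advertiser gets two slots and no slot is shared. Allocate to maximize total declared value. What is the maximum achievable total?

This is the linear assignment problem.
Optimal: Ember→Slot 7 ($144), Onyx→Slot 6 ($134), Ridgeline→Slot 4 ($150), Quanta→Slot 3 ($133) — total 144+134+150+133 = $561.
Row-greedy (each advertiser in turn takes its best remaining slot) gives $502, worse by 59.
Next-best assignment: Ember→Slot 7, Ridgeline→Slot 6, Onyx→Slot 4, Quanta→Slot 3 = $539.
Checked against all permutations: $561 is optimal.

Maximum total: $561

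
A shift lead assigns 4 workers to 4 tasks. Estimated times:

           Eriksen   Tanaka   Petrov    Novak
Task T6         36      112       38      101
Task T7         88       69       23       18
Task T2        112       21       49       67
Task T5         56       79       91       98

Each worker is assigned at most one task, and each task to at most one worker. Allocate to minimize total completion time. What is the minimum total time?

Minimum total: 133 min

This is a one-to-one assignment (minimum-cost bipartite matching).
Optimal: Eriksen→Task T5 (56 min), Tanaka→Task T2 (21 min), Petrov→Task T6 (38 min), Novak→Task T7 (18 min) — total 56+21+38+18 = 133 min.
Every other assignment is strictly worse.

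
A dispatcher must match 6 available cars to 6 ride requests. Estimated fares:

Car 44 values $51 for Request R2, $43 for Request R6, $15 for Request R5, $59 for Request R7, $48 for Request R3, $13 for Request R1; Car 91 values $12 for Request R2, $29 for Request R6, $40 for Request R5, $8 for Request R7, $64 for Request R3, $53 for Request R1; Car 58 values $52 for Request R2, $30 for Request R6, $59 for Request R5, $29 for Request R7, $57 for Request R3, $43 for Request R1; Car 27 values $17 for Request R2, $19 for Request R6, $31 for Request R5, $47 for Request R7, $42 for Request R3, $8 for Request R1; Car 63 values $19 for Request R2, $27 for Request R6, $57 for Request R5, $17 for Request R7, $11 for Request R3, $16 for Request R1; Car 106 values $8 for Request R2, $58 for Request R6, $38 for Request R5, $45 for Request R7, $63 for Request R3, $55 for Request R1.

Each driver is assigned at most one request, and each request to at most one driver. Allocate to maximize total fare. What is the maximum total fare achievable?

Max total: $323

Optimal: Car 44→Request R2 ($51), Car 91→Request R1 ($53), Car 58→Request R3 ($57), Car 27→Request R7 ($47), Car 63→Request R5 ($57), Car 106→Request R6 ($58) — total 51+53+57+47+57+58 = $323.
Row-greedy (each driver in turn takes its best remaining request) gives $275, worse by 48.
Checked against all permutations: $323 is optimal.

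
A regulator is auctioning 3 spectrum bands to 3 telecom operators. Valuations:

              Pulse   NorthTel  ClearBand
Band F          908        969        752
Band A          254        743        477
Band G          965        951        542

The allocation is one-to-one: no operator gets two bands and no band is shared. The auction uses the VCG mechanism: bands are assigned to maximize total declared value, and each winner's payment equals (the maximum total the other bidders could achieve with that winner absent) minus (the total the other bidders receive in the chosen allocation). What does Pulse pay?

Pulse pays $208M.

Efficient allocation: Pulse→Band G ($965M), NorthTel→Band A ($743M), ClearBand→Band F ($752M); total welfare W = $2460M.
Pulse receives Band G at value $965M, so the others get W − 965 = $1495M.
Without Pulse: best allocation of the remaining 2 bidders over all 3 bands is NorthTel→Band G ($951M), ClearBand→Band F ($752M), total $1703M.
VCG payment = (others' best without Pulse) − (others' welfare with Pulse) = 1703 − 1495 = $208M.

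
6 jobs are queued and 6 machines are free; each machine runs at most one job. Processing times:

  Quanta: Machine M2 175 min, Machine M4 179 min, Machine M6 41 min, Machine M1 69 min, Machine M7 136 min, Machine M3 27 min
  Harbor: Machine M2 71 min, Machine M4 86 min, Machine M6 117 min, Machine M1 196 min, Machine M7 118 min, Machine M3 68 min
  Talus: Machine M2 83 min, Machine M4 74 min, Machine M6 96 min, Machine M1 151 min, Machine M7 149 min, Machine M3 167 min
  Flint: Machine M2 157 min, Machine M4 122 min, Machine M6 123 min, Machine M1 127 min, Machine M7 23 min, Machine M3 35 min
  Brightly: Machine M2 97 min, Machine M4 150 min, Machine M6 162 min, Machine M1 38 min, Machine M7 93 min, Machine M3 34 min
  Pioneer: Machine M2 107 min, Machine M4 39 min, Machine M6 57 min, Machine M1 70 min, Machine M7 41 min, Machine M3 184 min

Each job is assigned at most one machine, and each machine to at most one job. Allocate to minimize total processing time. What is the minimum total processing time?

Optimal: Quanta→Machine M3 (27 min), Harbor→Machine M2 (71 min), Talus→Machine M4 (74 min), Flint→Machine M7 (23 min), Brightly→Machine M1 (38 min), Pioneer→Machine M6 (57 min) — total 27+71+74+23+38+57 = 290 min.

Minimum total: 290 min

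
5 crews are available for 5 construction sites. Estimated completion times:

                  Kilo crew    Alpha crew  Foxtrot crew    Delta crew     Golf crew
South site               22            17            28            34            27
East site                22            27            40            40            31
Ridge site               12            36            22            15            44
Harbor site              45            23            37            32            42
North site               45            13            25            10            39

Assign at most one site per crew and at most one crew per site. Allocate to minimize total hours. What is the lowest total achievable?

Minimum total: 104 hours

Optimal: Kilo crew→East site (22 hours), Alpha crew→Harbor site (23 hours), Foxtrot crew→Ridge site (22 hours), Delta crew→North site (10 hours), Golf crew→South site (27 hours) — total 22+23+22+10+27 = 104 hours.
Min-entry greedy (repeatedly take the single cheapest remaining cell) gives 107 hours, worse by 3.
Checked against all permutations: 104 hours is optimal.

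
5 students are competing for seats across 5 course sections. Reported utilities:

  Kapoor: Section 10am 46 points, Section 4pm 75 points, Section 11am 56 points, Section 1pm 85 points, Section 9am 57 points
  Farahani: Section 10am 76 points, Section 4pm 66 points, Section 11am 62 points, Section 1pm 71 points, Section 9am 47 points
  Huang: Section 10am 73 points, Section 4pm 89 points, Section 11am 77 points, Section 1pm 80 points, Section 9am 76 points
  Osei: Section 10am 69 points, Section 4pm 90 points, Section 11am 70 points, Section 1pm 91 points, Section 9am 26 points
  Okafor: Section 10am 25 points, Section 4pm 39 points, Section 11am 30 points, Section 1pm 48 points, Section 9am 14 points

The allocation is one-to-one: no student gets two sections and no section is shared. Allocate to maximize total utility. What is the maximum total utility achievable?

Max total: 357 points

Optimal: Kapoor→Section 1pm (85 points), Farahani→Section 10am (76 points), Huang→Section 9am (76 points), Osei→Section 4pm (90 points), Okafor→Section 11am (30 points) — total 85+76+76+90+30 = 357 points.
Swapping Kapoor↔Farahani (Kapoor→Section 10am 46 points, Farahani→Section 1pm 71 points) loses 44.
Every other assignment is strictly worse.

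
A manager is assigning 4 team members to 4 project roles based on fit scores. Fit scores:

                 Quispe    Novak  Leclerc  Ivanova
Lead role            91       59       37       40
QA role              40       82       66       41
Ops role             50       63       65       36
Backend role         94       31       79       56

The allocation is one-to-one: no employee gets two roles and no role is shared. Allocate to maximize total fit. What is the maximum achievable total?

This is a one-to-one assignment (maximum-weight bipartite matching).
Optimal: Quispe→Lead role (91 pts), Novak→QA role (82 pts), Leclerc→Ops role (65 pts), Ivanova→Backend role (56 pts) — total 91+82+65+56 = 294 pts.
Max-entry greedy (repeatedly take the single best remaining cell) gives 281 pts, worse by 13.
Swapping Leclerc↔Ivanova (Leclerc→Backend role 79 pts, Ivanova→Ops role 36 pts) loses 6.

Max total: 294 pts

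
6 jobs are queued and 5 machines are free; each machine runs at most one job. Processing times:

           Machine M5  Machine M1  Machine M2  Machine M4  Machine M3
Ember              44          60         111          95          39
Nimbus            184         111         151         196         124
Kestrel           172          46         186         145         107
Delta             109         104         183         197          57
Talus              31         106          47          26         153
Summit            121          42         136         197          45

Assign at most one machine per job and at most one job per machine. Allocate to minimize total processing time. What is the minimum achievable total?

Treat this as an assignment problem: match each job to one machine.
Optimal: Ember→Machine M5 (44 min), Kestrel→Machine M1 (46 min), Summit→Machine M2 (136 min), Talus→Machine M4 (26 min), Delta→Machine M3 (57 min) — total 44+46+136+26+57 = 309 min.
Min-entry greedy (repeatedly take the single cheapest remaining cell) gives 367 min, worse by 58.
Every other assignment is strictly worse.

Minimum total: 309 min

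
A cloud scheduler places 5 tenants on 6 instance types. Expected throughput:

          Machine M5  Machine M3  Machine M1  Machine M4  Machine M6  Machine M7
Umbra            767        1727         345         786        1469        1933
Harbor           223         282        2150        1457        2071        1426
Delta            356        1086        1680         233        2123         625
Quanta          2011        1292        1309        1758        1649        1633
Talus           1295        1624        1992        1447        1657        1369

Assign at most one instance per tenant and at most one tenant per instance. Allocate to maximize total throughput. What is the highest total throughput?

Optimal: Umbra→Machine M7 (1933 ops/s), Harbor→Machine M1 (2150 ops/s), Delta→Machine M6 (2123 ops/s), Quanta→Machine M5 (2011 ops/s), Talus→Machine M3 (1624 ops/s) — total 1933+2150+2123+2011+1624 = 9841 ops/s.
Column-greedy (each instance in turn goes to its best remaining tenant) gives 9458 ops/s, worse by 383.
Next-best assignment: Umbra→Machine M7, Harbor→Machine M1, Delta→Machine M6, Quanta→Machine M5, Talus→Machine M4 = 9664 ops/s.
Checked against all permutations: 9841 ops/s is optimal.

Max total: 9841 ops/s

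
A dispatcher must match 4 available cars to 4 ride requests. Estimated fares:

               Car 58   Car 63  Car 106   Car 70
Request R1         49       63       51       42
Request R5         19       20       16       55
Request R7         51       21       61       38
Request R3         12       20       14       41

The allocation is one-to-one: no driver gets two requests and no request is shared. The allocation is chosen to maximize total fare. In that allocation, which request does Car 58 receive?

Optimal: Car 58→Request R3 ($12), Car 63→Request R1 ($63), Car 106→Request R7 ($61), Car 70→Request R5 ($55) — total 12+63+61+55 = $191.
Row-greedy (each driver in turn takes its best remaining request) gives $171, worse by 20.
Next-best assignment: Car 58→Request R1, Car 63→Request R3, Car 106→Request R7, Car 70→Request R5 = $185.
No other one-to-one assignment exceeds $191.
Car 58's own top request is Request R7 ($51), but forcing Car 58→Request R7 and reassigning the rest optimally gives only $183 — worse by 8.

Car 58 receives Request R3.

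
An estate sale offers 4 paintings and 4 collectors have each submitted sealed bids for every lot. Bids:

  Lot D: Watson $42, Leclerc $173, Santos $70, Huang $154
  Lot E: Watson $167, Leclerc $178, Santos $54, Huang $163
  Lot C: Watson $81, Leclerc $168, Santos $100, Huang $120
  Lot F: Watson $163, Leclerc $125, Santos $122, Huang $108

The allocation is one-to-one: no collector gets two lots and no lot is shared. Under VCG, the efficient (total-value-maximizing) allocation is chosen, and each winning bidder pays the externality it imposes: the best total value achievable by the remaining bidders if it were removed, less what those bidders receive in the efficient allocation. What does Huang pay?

Efficient allocation: Watson→Lot E ($167), Leclerc→Lot C ($168), Santos→Lot F ($122), Huang→Lot D ($154); total welfare W = $611.
Huang receives Lot D at value $154, so the others get W − 154 = $457.
Without Huang: best allocation of the remaining 3 bidders over all 4 lots is Watson→Lot E ($167), Leclerc→Lot D ($173), Santos→Lot F ($122), total $462.
VCG payment = (others' best without Huang) − (others' welfare with Huang) = 462 − 457 = $5.

Huang pays $5.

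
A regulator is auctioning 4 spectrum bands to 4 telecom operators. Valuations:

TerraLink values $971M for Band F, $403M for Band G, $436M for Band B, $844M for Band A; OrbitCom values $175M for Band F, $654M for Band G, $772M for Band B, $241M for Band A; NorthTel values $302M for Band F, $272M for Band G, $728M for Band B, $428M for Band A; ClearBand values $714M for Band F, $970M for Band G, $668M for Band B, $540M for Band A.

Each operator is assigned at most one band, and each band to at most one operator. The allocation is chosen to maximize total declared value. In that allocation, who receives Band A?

This is the linear assignment problem.
Optimal: TerraLink→Band F ($971M), OrbitCom→Band B ($772M), NorthTel→Band A ($428M), ClearBand→Band G ($970M) — total 971+772+428+970 = $3141M.
Swapping ClearBand↔TerraLink (ClearBand→Band F $714M, TerraLink→Band G $403M) loses 824.
Checked against all permutations: $3141M is optimal.
NorthTel's own top band is Band B ($728M), but forcing NorthTel→Band B and reassigning the rest optimally gives only $2940M — worse by 201.

NorthTel receives Band A.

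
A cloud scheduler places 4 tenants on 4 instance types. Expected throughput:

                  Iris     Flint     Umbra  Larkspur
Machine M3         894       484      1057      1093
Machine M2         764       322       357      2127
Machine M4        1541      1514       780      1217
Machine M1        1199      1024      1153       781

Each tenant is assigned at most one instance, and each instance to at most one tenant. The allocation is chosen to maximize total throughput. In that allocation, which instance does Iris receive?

Iris receives Machine M1.

This is a one-to-one assignment (maximum-weight bipartite matching).
Optimal: Iris→Machine M1 (1199 ops/s), Flint→Machine M4 (1514 ops/s), Umbra→Machine M3 (1057 ops/s), Larkspur→Machine M2 (2127 ops/s) — total 1199+1514+1057+2127 = 5897 ops/s.
Row-greedy (each tenant in turn takes its best remaining instance) gives 5749 ops/s, worse by 148.
Swapping Flint↔Iris (Flint→Machine M1 1024 ops/s, Iris→Machine M4 1541 ops/s) loses 148.
Checked against all permutations: 5897 ops/s is optimal.
Iris's own top instance is Machine M4 (1541 ops/s), but forcing Iris→Machine M4 and reassigning the rest optimally gives only 5749 ops/s — worse by 148.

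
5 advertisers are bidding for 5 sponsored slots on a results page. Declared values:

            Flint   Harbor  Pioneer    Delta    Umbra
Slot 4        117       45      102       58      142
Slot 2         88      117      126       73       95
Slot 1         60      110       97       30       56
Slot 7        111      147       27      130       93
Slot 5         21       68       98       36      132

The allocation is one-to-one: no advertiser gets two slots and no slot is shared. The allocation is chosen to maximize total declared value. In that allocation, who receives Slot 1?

Harbor receives Slot 1.

This is a one-to-one assignment (maximum-weight bipartite matching).
Optimal: Flint→Slot 4 ($117), Harbor→Slot 1 ($110), Pioneer→Slot 2 ($126), Delta→Slot 7 ($130), Umbra→Slot 5 ($132) — total 117+110+126+130+132 = $615.
Next-best assignment: Flint→Slot 4, Harbor→Slot 2, Pioneer→Slot 1, Delta→Slot 7, Umbra→Slot 5 = $593.
Swapping Delta↔Flint (Delta→Slot 4 $58, Flint→Slot 7 $111) loses 78.
No other one-to-one assignment exceeds $615.
Harbor's own top slot is Slot 7 ($147), but forcing Harbor→Slot 7 and reassigning the rest optimally gives only $566 — worse by 49.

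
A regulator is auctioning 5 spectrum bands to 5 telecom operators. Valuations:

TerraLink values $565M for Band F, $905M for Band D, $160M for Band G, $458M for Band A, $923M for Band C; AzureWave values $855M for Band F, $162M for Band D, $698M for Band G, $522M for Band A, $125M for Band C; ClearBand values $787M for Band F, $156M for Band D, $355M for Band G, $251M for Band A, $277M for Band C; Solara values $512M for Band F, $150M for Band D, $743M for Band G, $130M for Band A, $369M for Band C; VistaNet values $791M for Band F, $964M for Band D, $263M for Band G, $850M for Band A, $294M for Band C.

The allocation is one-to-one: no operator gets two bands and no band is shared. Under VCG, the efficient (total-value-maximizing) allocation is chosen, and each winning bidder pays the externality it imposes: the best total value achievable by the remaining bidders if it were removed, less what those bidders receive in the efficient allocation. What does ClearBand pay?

ClearBand pays $333M.

Efficient allocation: TerraLink→Band C ($923M), AzureWave→Band A ($522M), ClearBand→Band F ($787M), Solara→Band G ($743M), VistaNet→Band D ($964M); total welfare W = $3939M.
ClearBand receives Band F at value $787M, so the others get W − 787 = $3152M.
Without ClearBand: best allocation of the remaining 4 bidders over all 5 bands is TerraLink→Band C ($923M), AzureWave→Band F ($855M), Solara→Band G ($743M), VistaNet→Band D ($964M), total $3485M.
VCG payment = (others' best without ClearBand) − (others' welfare with ClearBand) = 3485 − 3152 = $333M.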